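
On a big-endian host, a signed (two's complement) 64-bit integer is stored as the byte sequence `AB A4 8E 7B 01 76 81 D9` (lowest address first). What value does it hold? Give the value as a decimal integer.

-6078576938086661671

In big-endian order the high byte comes first in memory.
The bytes are already most-significant first: 0xABA48E7B017681D9.
Top bit is set, so as a signed 64-bit value this is 0xABA48E7B017681D9 − 2^64 = -6078576938086661671.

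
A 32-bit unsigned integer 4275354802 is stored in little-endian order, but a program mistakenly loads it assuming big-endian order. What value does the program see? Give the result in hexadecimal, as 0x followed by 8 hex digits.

0xB2BCD4FE

4275354802 in 32-bit hexadecimal is 0xFED4BCB2.
Stored little-endian, the bytes at ascending addresses are B2 BC D4 FE.
Read back as big-endian, the last byte is least significant, giving 0xB2BCD4FE.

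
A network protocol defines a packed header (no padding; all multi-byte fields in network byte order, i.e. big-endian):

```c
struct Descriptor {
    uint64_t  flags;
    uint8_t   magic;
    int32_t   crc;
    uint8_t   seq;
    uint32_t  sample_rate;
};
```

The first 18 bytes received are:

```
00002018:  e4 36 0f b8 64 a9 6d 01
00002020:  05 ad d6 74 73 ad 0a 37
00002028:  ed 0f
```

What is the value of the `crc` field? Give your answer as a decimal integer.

`crc` follows `flags` (8 B), `magic` (1 B), so it starts at offset 8 + 1 = 9 and occupies 4 bytes.
Bytes at offsets 9..12: AD D6 74 73.
Big-endian stores the most-significant byte at the lowest address.
The bytes are already most-significant first: 0xADD67473.
Top bit is set, so as a signed 32-bit value this is 0xADD67473 − 2^32 = -1378454413.

-1378454413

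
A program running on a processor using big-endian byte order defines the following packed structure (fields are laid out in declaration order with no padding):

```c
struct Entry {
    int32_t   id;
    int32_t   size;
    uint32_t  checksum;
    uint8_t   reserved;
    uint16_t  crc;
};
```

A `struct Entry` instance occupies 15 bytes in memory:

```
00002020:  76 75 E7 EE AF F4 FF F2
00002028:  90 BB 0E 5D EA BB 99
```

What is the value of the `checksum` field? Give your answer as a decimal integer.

2428178013

`checksum` follows `id` (4 B), `size` (4 B), so it starts at offset 4 + 4 = 8 and occupies 4 bytes.
Bytes at offsets 8..11: 90 BB 0E 5D.
Big-endian stores the most-significant byte at the lowest address.
The bytes are already most-significant first: 0x90BB0E5D.
0x90BB0E5D = 2428178013.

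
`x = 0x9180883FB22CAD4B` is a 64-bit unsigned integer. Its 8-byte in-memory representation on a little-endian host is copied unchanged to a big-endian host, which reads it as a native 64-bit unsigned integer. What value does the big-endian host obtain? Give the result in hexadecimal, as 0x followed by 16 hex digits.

Stored little-endian, the bytes at ascending addresses are 4B AD 2C B2 3F 88 80 91.
Read back as big-endian, the last byte is least significant, giving 0x4BAD2CB23F888091.

0x4BAD2CB23F888091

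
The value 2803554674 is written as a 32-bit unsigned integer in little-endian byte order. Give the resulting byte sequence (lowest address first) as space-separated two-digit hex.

72 D9 1A A7

2803554674 in hexadecimal, padded to 32 bits, is 0xA71AD972.
Split into bytes (most-significant first): A7 1A D9 72.
Little-endian: lowest address holds the least-significant byte.
So at ascending addresses the bytes are 72 D9 1A A7.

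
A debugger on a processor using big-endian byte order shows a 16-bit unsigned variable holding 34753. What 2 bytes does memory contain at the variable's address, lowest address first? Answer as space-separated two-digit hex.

34753 in hexadecimal, padded to 16 bits, is 0x87C1.
Split into bytes (most-significant first): 87 C1.
Big-endian stores the most-significant byte at the lowest address.
So the memory order matches the most-significant-first order: 87 C1.

87 C1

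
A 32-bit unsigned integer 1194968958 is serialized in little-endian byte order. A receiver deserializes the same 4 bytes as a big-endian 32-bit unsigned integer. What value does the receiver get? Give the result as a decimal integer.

1194968958 in 32-bit hexadecimal is 0x4739C77E.
Stored little-endian, the bytes at ascending addresses are 7E C7 39 47.
Read back as big-endian, the last byte is least significant, giving 0x7EC73947.
0x7EC73947 = 2126985543.

2126985543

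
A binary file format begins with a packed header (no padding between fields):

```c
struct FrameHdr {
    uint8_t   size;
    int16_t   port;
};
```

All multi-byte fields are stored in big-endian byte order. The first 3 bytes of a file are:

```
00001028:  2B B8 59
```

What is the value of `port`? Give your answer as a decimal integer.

-18343

`port` follows `size` (1 byte), so it starts at byte offset 1 and occupies 2 bytes.
Bytes at offsets 1..2: B8 59.
Big-endian stores the most-significant byte at the lowest address.
The bytes are already most-significant first: 0xB859.
Top bit is set, so as a signed 16-bit value this is 0xB859 − 2^16 = -18343.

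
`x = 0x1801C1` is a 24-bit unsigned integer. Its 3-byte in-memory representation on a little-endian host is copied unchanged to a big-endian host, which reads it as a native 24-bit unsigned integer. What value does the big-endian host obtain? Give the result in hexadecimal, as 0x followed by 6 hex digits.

0xC10118

Stored little-endian, the bytes at ascending addresses are C1 01 18.
Read back as big-endian, the last byte is least significant, giving 0xC10118.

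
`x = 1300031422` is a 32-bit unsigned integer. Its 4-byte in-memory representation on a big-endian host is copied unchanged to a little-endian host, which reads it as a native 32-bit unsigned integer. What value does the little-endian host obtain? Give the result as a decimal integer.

3202841677

1300031422 in 32-bit hexadecimal is 0x4D7CE7BE.
Stored big-endian, the bytes at ascending addresses are 4D 7C E7 BE.
Read back as little-endian, the first byte is least significant, giving 0xBEE77C4D.
0xBEE77C4D = 3202841677.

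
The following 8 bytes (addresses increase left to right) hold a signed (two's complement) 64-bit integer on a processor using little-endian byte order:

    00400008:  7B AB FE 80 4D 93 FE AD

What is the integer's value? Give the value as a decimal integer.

In little-endian order the low byte comes first in memory.
Reassemble most-significant byte first: AD FE 93 4D 80 FE AB 7B → 0xADFE934D80FEAB7B.
Top bit is set, so as a signed 64-bit value this is 0xADFE934D80FEAB7B − 2^64 = -5909123699977573509.

-5909123699977573509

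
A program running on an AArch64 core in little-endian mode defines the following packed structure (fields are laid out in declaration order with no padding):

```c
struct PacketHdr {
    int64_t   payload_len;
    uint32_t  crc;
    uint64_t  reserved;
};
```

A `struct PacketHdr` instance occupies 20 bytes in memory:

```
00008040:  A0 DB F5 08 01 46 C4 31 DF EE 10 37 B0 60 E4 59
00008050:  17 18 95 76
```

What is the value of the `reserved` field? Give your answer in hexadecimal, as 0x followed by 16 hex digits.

0x7695181759E460B0

`reserved` follows `payload_len` (8 B), `crc` (4 B), so it starts at offset 8 + 4 = 12 and occupies 8 bytes.
Bytes at offsets 12..19: B0 60 E4 59 17 18 95 76.
Little-endian stores the least-significant byte at the lowest address.
Reassemble most-significant byte first: 76 95 18 17 59 E4 60 B0 → 0x7695181759E460B0.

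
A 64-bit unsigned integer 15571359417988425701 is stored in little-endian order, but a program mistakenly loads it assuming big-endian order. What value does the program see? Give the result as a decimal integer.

16512204886588528856

15571359417988425701 in 64-bit hexadecimal is 0xD81894E3DB2227E5.
Stored little-endian, the bytes at ascending addresses are E5 27 22 DB E3 94 18 D8.
Read back as big-endian, the last byte is least significant, giving 0xE52722DBE39418D8.
0xE52722DBE39418D8 = 16512204886588528856.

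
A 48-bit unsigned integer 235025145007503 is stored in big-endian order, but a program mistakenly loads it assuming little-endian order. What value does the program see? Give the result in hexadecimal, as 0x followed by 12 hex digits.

0x8F0D480EC1D5

235025145007503 in 48-bit hexadecimal is 0xD5C10E480D8F.
Stored big-endian, the bytes at ascending addresses are D5 C1 0E 48 0D 8F.
Read back as little-endian, the first byte is least significant, giving 0x8F0D480EC1D5.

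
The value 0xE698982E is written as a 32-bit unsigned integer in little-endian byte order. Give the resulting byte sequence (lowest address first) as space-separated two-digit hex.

2E 98 98 E6

Split into bytes (most-significant first): E6 98 98 2E.
Little-endian stores the least-significant byte at the lowest address.
So at ascending addresses the bytes are 2E 98 98 E6.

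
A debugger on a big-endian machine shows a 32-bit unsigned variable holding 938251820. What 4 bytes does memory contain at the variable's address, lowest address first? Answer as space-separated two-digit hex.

37 EC 96 2C

938251820 in hexadecimal, padded to 32 bits, is 0x37EC962C.
Split into bytes (most-significant first): 37 EC 96 2C.
Big-endian stores the most-significant byte at the lowest address.
So the memory order matches the most-significant-first order: 37 EC 96 2C.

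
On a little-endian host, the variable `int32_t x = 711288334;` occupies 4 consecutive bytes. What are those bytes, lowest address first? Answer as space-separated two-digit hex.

711288334 in hexadecimal, padded to 32 bits, is 0x2A65660E.
Split into bytes (most-significant first): 2A 65 66 0E.
Little-endian: lowest address holds the least-significant byte.
So at ascending addresses the bytes are 0E 66 65 2A.

0E 66 65 2A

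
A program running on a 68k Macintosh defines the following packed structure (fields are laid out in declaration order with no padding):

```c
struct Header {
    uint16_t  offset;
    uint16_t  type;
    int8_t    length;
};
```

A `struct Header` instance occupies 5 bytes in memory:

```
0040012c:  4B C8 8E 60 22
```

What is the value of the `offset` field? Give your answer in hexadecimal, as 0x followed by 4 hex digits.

0x4BC8

`offset` is the first field, at byte offset 0, occupying 2 bytes.
Bytes at offsets 0..1: 4B C8.
In big-endian order the high byte comes first in memory.
The bytes are already most-significant first: 0x4BC8.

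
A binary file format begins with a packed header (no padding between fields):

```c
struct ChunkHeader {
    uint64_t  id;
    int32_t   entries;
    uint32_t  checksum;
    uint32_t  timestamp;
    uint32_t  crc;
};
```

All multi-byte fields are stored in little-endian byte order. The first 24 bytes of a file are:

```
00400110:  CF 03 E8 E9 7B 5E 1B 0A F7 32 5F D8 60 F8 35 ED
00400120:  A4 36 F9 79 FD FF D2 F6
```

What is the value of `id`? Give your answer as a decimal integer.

728279651048752079

`id` is the first field, at byte offset 0, occupying 8 bytes.
Bytes at offsets 0..7: CF 03 E8 E9 7B 5E 1B 0A.
Little-endian: lowest address holds the least-significant byte.
Reassemble most-significant byte first: 0A 1B 5E 7B E9 E8 03 CF → 0x0A1B5E7BE9E803CF.
0x0A1B5E7BE9E803CF = 728279651048752079.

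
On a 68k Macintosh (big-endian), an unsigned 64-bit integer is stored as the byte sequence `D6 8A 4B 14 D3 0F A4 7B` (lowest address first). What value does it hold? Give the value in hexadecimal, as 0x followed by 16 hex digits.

0xD68A4B14D30FA47B

Big-endian: lowest address holds the most-significant byte.
The bytes are already most-significant first: 0xD68A4B14D30FA47B.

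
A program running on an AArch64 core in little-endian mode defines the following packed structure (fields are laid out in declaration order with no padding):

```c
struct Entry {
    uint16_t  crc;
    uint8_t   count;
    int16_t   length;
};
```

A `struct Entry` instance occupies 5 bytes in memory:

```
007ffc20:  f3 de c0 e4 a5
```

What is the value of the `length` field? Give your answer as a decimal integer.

`length` follows `crc` (2 B), `count` (1 B), so it starts at offset 2 + 1 = 3 and occupies 2 bytes.
Bytes at offsets 3..4: E4 A5.
Little-endian stores the least-significant byte at the lowest address.
Reassemble most-significant byte first: A5 E4 → 0xA5E4.
Top bit is set, so as a signed 16-bit value this is 0xA5E4 − 2^16 = -23068.

-23068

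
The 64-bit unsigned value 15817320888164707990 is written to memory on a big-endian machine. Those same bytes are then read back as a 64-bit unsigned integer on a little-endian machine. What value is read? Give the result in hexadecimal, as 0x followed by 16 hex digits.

0x966E6C458B6982DB

15817320888164707990 in 64-bit hexadecimal is 0xDB82698B456C6E96.
Stored big-endian, the bytes at ascending addresses are DB 82 69 8B 45 6C 6E 96.
Read back as little-endian, the first byte is least significant, giving 0x966E6C458B6982DB.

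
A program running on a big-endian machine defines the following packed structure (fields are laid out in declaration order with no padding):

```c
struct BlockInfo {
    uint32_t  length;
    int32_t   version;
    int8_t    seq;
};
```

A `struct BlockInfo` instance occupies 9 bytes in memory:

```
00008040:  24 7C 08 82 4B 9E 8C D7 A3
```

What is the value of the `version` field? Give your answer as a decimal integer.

`version` follows `length` (4 bytes), so it starts at byte offset 4 and occupies 4 bytes.
Bytes at offsets 4..7: 4B 9E 8C D7.
Big-endian stores the most-significant byte at the lowest address.
The bytes are already most-significant first: 0x4B9E8CD7.
0x4B9E8CD7 = 1268681943.

1268681943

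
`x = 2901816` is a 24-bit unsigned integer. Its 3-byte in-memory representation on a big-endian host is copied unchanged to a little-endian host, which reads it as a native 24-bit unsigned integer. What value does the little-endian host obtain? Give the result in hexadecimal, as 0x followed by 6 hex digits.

0x38472C

2901816 in 24-bit hexadecimal is 0x2C4738.
Stored big-endian, the bytes at ascending addresses are 2C 47 38.
Read back as little-endian, the first byte is least significant, giving 0x38472C.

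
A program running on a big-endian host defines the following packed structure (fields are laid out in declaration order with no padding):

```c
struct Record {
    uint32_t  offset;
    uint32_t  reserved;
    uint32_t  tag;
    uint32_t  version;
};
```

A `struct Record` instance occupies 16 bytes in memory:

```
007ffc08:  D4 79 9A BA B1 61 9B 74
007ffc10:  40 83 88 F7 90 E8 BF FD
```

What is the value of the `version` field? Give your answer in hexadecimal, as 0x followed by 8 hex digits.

0x90E8BFFD

`version` follows `offset` (4 B), `reserved` (4 B), `tag` (4 B), so it starts at offset 4 + 4 + 4 = 12 and occupies 4 bytes.
Bytes at offsets 12..15: 90 E8 BF FD.
Big-endian: lowest address holds the most-significant byte.
The bytes are already most-significant first: 0x90E8BFFD.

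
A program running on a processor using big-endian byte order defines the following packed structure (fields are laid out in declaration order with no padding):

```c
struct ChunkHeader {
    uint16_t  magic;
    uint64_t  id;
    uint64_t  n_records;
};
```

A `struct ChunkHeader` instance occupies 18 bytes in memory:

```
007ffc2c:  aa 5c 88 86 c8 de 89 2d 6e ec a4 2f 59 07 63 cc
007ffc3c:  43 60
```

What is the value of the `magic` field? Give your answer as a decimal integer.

43612

`magic` is the first field, at byte offset 0, occupying 2 bytes.
Bytes at offsets 0..1: AA 5C.
In big-endian order the high byte comes first in memory.
The bytes are already most-significant first: 0xAA5C.
0xAA5C = 43612.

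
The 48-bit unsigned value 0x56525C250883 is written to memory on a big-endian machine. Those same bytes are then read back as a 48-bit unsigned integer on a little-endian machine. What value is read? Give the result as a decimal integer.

144071009784406

Stored big-endian, the bytes at ascending addresses are 56 52 5C 25 08 83.
Read back as little-endian, the first byte is least significant, giving 0x8308255C5256.
0x8308255C5256 = 144071009784406.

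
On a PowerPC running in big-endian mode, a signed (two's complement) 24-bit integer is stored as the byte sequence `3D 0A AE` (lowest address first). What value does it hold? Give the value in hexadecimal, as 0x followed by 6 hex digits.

0x3D0AAE

In big-endian order the high byte comes first in memory.
The bytes are already most-significant first: 0x3D0AAE.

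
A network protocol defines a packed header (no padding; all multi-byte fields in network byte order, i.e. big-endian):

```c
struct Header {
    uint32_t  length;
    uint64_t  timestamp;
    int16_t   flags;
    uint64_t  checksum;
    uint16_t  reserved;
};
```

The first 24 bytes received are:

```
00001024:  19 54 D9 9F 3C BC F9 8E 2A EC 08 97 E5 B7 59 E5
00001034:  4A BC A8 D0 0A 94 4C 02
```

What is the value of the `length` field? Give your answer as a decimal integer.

`length` is the first field, at byte offset 0, occupying 4 bytes.
Bytes at offsets 0..3: 19 54 D9 9F.
In big-endian order the high byte comes first in memory.
The bytes are already most-significant first: 0x1954D99F.
0x1954D99F = 424991135.

424991135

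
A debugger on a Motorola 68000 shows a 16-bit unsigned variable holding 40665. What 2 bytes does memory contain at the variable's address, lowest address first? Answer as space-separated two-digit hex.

9E D9

40665 in hexadecimal, padded to 16 bits, is 0x9ED9.
Split into bytes (most-significant first): 9E D9.
In big-endian order the high byte comes first in memory.
So the memory order matches the most-significant-first order: 9E D9.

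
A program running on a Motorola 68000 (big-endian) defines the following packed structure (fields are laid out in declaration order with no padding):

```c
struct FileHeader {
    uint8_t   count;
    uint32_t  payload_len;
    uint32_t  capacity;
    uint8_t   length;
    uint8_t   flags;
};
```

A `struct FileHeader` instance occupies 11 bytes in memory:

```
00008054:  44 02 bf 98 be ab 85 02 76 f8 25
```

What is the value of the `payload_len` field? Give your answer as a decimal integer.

`payload_len` follows `count` (1 byte), so it starts at byte offset 1 and occupies 4 bytes.
Bytes at offsets 1..4: 02 BF 98 BE.
Big-endian stores the most-significant byte at the lowest address.
The bytes are already most-significant first: 0x02BF98BE.
0x02BF98BE = 46110910.

46110910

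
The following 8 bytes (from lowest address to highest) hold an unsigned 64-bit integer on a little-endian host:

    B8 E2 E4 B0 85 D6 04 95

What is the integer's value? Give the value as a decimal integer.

In little-endian order the low byte comes first in memory.
Reassemble most-significant byte first: 95 04 D6 85 B0 E4 E2 B8 → 0x9504D685B0E4E2B8.
0x9504D685B0E4E2B8 = 10737943281244889784.

10737943281244889784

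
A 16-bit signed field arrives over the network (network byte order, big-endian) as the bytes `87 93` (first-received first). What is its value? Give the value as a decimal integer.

In big-endian order the high byte comes first in memory.
The bytes are already most-significant first: 0x8793.
Top bit is set, so as a signed 16-bit value this is 0x8793 − 2^16 = -30829.

-30829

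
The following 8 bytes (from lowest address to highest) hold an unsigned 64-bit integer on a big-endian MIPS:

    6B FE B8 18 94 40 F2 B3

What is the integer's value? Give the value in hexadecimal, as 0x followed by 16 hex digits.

0x6BFEB8189440F2B3

Big-endian: lowest address holds the most-significant byte.
The bytes are already most-significant first: 0x6BFEB8189440F2B3.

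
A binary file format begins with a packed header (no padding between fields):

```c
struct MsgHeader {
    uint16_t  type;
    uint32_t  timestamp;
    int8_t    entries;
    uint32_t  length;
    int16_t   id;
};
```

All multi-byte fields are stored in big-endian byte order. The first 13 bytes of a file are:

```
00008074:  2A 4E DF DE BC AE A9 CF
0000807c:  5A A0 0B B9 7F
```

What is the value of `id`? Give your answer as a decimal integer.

`id` follows `type` (2 B), `timestamp` (4 B), `entries` (1 B), `length` (4 B), so it starts at offset 2 + 4 + 1 + 4 = 11 and occupies 2 bytes.
Bytes at offsets 11..12: B9 7F.
Big-endian: lowest address holds the most-significant byte.
The bytes are already most-significant first: 0xB97F.
Top bit is set, so as a signed 16-bit value this is 0xB97F − 2^16 = -18049.

-18049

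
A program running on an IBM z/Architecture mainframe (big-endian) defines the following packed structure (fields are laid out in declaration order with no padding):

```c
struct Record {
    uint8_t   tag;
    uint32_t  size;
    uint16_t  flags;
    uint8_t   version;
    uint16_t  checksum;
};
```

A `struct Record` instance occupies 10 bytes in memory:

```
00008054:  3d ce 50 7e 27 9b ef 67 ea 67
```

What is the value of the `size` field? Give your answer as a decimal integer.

3461381671

`size` follows `tag` (1 byte), so it starts at byte offset 1 and occupies 4 bytes.
Bytes at offsets 1..4: CE 50 7E 27.
Big-endian stores the most-significant byte at the lowest address.
The bytes are already most-significant first: 0xCE507E27.
0xCE507E27 = 3461381671.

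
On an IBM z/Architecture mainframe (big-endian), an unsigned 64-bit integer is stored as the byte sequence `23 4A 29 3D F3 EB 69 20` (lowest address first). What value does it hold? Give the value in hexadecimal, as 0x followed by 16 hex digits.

0x234A293DF3EB6920

In big-endian order the high byte comes first in memory.
The bytes are already most-significant first: 0x234A293DF3EB6920.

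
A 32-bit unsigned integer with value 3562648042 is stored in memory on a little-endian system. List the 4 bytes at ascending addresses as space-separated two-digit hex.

EA B1 59 D4

3562648042 in hexadecimal, padded to 32 bits, is 0xD459B1EA.
Split into bytes (most-significant first): D4 59 B1 EA.
Little-endian stores the least-significant byte at the lowest address.
So at ascending addresses the bytes are EA B1 59 D4.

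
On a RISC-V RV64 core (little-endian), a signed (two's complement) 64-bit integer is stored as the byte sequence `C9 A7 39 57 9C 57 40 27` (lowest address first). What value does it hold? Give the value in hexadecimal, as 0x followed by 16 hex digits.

0x2740579C5739A7C9

Little-endian: lowest address holds the least-significant byte.
Reassemble most-significant byte first: 27 40 57 9C 57 39 A7 C9 → 0x2740579C5739A7C9.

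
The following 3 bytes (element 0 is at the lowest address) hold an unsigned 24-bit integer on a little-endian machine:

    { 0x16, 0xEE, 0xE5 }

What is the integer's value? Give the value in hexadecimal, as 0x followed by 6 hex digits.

Little-endian stores the least-significant byte at the lowest address.
Reassemble most-significant byte first: E5 EE 16 → 0xE5EE16.

0xE5EE16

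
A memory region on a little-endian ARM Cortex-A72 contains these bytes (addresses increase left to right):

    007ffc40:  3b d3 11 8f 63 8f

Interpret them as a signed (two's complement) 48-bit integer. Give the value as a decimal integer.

Little-endian: lowest address holds the least-significant byte.
Reassemble most-significant byte first: 8F 63 8F 11 D3 3B → 0x8F638F11D33B.
Top bit is set, so as a signed 48-bit value this is 0x8F638F11D33B − 2^48 = -123817211866309.

-123817211866309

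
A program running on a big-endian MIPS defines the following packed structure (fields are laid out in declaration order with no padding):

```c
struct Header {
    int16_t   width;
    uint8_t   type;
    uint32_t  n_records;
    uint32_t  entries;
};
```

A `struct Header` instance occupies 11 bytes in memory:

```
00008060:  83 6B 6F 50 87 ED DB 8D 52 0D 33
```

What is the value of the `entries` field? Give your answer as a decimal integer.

2370964787

`entries` follows `width` (2 B), `type` (1 B), `n_records` (4 B), so it starts at offset 2 + 1 + 4 = 7 and occupies 4 bytes.
Bytes at offsets 7..10: 8D 52 0D 33.
Big-endian stores the most-significant byte at the lowest address.
The bytes are already most-significant first: 0x8D520D33.
0x8D520D33 = 2370964787.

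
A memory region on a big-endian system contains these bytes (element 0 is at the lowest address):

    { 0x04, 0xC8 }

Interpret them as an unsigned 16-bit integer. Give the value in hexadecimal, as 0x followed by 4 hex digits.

0x04C8

Big-endian stores the most-significant byte at the lowest address.
The bytes are already most-significant first: 0x04C8.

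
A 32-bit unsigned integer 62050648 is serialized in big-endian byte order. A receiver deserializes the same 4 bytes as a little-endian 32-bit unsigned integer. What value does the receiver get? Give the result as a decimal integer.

1490137603

62050648 in 32-bit hexadecimal is 0x03B2D158.
Stored big-endian, the bytes at ascending addresses are 03 B2 D1 58.
Read back as little-endian, the first byte is least significant, giving 0x58D1B203.
0x58D1B203 = 1490137603.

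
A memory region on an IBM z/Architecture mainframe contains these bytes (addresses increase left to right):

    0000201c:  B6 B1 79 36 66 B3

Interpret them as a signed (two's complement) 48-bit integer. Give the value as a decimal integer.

Big-endian: lowest address holds the most-significant byte.
The bytes are already most-significant first: 0xB6B1793666B3.
Top bit is set, so as a signed 48-bit value this is 0xB6B1793666B3 − 2^48 = -80601617635661.

-80601617635661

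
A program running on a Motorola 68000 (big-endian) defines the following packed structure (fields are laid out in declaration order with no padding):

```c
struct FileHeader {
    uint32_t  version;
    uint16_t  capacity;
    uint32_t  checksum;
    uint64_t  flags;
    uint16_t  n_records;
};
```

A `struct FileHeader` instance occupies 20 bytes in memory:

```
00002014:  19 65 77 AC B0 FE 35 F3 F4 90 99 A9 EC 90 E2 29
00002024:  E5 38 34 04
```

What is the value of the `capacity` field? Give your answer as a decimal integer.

45310

`capacity` follows `version` (4 bytes), so it starts at byte offset 4 and occupies 2 bytes.
Bytes at offsets 4..5: B0 FE.
Big-endian stores the most-significant byte at the lowest address.
The bytes are already most-significant first: 0xB0FE.
0xB0FE = 45310.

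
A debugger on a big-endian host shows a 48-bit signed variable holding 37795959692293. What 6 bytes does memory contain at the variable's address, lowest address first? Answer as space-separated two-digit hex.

37795959692293 in hexadecimal, padded to 48 bits, is 0x22600EC05C05.
Split into bytes (most-significant first): 22 60 0E C0 5C 05.
Big-endian stores the most-significant byte at the lowest address.
So the memory order matches the most-significant-first order: 22 60 0E C0 5C 05.

22 60 0E C0 5C 05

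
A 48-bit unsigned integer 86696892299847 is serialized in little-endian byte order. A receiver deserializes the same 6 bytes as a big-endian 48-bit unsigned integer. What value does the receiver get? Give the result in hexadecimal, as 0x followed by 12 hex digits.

0x47FA77B1D94E

86696892299847 in 48-bit hexadecimal is 0x4ED9B177FA47.
Stored little-endian, the bytes at ascending addresses are 47 FA 77 B1 D9 4E.
Read back as big-endian, the last byte is least significant, giving 0x47FA77B1D94E.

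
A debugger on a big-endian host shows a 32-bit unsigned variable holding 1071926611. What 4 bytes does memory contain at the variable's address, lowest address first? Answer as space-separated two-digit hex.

3F E4 4D 53

1071926611 in hexadecimal, padded to 32 bits, is 0x3FE44D53.
Split into bytes (most-significant first): 3F E4 4D 53.
Big-endian: lowest address holds the most-significant byte.
So the memory order matches the most-significant-first order: 3F E4 4D 53.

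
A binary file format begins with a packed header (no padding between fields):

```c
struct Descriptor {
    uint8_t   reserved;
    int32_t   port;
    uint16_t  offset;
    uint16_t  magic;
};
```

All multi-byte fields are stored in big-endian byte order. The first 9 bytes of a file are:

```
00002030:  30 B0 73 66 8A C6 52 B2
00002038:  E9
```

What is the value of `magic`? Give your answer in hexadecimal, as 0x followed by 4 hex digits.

`magic` follows `reserved` (1 B), `port` (4 B), `offset` (2 B), so it starts at offset 1 + 4 + 2 = 7 and occupies 2 bytes.
Bytes at offsets 7..8: B2 E9.
Big-endian stores the most-significant byte at the lowest address.
The bytes are already most-significant first: 0xB2E9.

0xB2E9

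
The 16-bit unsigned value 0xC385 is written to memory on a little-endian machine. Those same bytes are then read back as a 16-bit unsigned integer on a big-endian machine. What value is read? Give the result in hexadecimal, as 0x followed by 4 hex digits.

Stored little-endian, the bytes at ascending addresses are 85 C3.
Read back as big-endian, the last byte is least significant, giving 0x85C3.

0x85C3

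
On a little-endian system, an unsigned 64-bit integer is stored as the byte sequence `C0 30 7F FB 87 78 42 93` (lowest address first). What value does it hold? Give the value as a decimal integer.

10611176197473644736

In little-endian order the low byte comes first in memory.
Reassemble most-significant byte first: 93 42 78 87 FB 7F 30 C0 → 0x93427887FB7F30C0.
0x93427887FB7F30C0 = 10611176197473644736.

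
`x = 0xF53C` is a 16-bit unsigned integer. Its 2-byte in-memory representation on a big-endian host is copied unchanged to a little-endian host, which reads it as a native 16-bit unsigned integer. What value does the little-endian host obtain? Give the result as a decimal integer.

Stored big-endian, the bytes at ascending addresses are F5 3C.
Read back as little-endian, the first byte is least significant, giving 0x3CF5.
0x3CF5 = 15605.

15605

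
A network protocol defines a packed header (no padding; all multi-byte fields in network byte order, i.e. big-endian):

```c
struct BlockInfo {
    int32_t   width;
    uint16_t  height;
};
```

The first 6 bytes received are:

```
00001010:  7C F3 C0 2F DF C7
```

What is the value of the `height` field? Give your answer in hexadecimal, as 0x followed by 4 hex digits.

0xDFC7

`height` follows `width` (4 bytes), so it starts at byte offset 4 and occupies 2 bytes.
Bytes at offsets 4..5: DF C7.
In big-endian order the high byte comes first in memory.
The bytes are already most-significant first: 0xDFC7.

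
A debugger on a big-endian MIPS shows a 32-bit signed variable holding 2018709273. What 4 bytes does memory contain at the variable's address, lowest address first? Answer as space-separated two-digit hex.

78 53 0F 19

2018709273 in hexadecimal, padded to 32 bits, is 0x78530F19.
Split into bytes (most-significant first): 78 53 0F 19.
Big-endian stores the most-significant byte at the lowest address.
So the memory order matches the most-significant-first order: 78 53 0F 19.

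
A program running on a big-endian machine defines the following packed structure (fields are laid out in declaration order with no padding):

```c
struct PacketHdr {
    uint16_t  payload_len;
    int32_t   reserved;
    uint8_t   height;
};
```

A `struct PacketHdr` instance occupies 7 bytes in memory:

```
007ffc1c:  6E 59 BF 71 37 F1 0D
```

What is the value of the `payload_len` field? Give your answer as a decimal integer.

28249

`payload_len` is the first field, at byte offset 0, occupying 2 bytes.
Bytes at offsets 0..1: 6E 59.
Big-endian: lowest address holds the most-significant byte.
The bytes are already most-significant first: 0x6E59.
0x6E59 = 28249.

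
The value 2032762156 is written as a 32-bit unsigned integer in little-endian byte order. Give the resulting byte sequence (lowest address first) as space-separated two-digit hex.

2032762156 in hexadecimal, padded to 32 bits, is 0x79297D2C.
Split into bytes (most-significant first): 79 29 7D 2C.
Little-endian: lowest address holds the least-significant byte.
So at ascending addresses the bytes are 2C 7D 29 79.

2C 7D 29 79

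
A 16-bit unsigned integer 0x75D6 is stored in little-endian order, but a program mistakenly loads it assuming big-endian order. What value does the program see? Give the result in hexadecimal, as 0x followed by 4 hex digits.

0xD675

Stored little-endian, the bytes at ascending addresses are D6 75.
Read back as big-endian, the last byte is least significant, giving 0xD675.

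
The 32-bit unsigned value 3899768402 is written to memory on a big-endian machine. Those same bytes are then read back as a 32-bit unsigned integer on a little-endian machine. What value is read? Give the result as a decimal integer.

1388212712

3899768402 in 32-bit hexadecimal is 0xE871BE52.
Stored big-endian, the bytes at ascending addresses are E8 71 BE 52.
Read back as little-endian, the first byte is least significant, giving 0x52BE71E8.
0x52BE71E8 = 1388212712.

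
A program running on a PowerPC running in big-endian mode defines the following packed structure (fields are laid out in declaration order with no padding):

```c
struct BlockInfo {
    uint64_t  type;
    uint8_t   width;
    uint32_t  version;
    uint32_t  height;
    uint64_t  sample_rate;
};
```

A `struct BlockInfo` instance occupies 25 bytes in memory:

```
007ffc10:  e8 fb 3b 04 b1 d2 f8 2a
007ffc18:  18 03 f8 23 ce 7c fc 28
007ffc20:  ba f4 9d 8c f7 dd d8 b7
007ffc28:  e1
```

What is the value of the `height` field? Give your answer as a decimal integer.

2096900282

`height` follows `type` (8 B), `width` (1 B), `version` (4 B), so it starts at offset 8 + 1 + 4 = 13 and occupies 4 bytes.
Bytes at offsets 13..16: 7C FC 28 BA.
In big-endian order the high byte comes first in memory.
The bytes are already most-significant first: 0x7CFC28BA.
0x7CFC28BA = 2096900282.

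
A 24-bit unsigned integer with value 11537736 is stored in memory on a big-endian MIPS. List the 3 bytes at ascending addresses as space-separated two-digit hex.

B0 0D 48

11537736 in hexadecimal, padded to 24 bits, is 0xB00D48.
Split into bytes (most-significant first): B0 0D 48.
Big-endian stores the most-significant byte at the lowest address.
So the memory order matches the most-significant-first order: B0 0D 48.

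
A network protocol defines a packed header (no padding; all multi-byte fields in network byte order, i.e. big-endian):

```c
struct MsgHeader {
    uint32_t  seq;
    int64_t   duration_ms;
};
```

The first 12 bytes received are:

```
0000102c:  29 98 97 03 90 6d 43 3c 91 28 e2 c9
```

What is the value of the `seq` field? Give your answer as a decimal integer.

697865987

`seq` is the first field, at byte offset 0, occupying 4 bytes.
Bytes at offsets 0..3: 29 98 97 03.
Big-endian: lowest address holds the most-significant byte.
The bytes are already most-significant first: 0x29989703.
0x29989703 = 697865987.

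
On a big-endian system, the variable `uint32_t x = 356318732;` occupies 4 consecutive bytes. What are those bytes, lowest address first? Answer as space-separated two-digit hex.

15 3C FE 0C

356318732 in hexadecimal, padded to 32 bits, is 0x153CFE0C.
Split into bytes (most-significant first): 15 3C FE 0C.
Big-endian: lowest address holds the most-significant byte.
So the memory order matches the most-significant-first order: 15 3C FE 0C.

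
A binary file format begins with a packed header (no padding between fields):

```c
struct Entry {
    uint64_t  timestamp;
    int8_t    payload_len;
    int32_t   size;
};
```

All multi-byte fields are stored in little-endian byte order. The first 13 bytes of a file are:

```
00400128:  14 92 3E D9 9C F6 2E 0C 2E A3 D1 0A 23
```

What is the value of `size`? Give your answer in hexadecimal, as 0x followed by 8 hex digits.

0x230AD1A3

`size` follows `timestamp` (8 B), `payload_len` (1 B), so it starts at offset 8 + 1 = 9 and occupies 4 bytes.
Bytes at offsets 9..12: A3 D1 0A 23.
In little-endian order the low byte comes first in memory.
Reassemble most-significant byte first: 23 0A D1 A3 → 0x230AD1A3.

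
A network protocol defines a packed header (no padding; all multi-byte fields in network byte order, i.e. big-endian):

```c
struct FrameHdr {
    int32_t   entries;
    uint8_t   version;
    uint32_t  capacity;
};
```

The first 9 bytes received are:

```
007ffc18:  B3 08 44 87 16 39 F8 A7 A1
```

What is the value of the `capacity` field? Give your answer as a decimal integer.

972597153

`capacity` follows `entries` (4 B), `version` (1 B), so it starts at offset 4 + 1 = 5 and occupies 4 bytes.
Bytes at offsets 5..8: 39 F8 A7 A1.
Big-endian: lowest address holds the most-significant byte.
The bytes are already most-significant first: 0x39F8A7A1.
0x39F8A7A1 = 972597153.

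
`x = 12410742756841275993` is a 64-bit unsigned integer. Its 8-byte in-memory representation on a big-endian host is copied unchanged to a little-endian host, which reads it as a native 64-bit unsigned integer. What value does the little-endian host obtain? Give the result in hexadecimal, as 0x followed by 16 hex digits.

12410742756841275993 in 64-bit hexadecimal is 0xAC3BD0C84C46C259.
Stored big-endian, the bytes at ascending addresses are AC 3B D0 C8 4C 46 C2 59.
Read back as little-endian, the first byte is least significant, giving 0x59C2464CC8D03BAC.

0x59C2464CC8D03BAC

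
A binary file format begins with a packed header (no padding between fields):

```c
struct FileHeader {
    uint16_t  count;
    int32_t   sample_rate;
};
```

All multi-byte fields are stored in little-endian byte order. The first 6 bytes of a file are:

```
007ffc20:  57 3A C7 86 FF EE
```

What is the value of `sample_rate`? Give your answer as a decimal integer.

-285243705

`sample_rate` follows `count` (2 bytes), so it starts at byte offset 2 and occupies 4 bytes.
Bytes at offsets 2..5: C7 86 FF EE.
Little-endian stores the least-significant byte at the lowest address.
Reassemble most-significant byte first: EE FF 86 C7 → 0xEEFF86C7.
Top bit is set, so as a signed 32-bit value this is 0xEEFF86C7 − 2^32 = -285243705.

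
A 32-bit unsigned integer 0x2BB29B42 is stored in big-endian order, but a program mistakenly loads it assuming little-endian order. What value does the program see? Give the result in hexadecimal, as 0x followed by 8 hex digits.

Stored big-endian, the bytes at ascending addresses are 2B B2 9B 42.
Read back as little-endian, the first byte is least significant, giving 0x429BB22B.

0x429BB22B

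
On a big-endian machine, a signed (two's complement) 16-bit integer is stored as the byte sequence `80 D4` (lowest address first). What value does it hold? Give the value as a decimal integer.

In big-endian order the high byte comes first in memory.
The bytes are already most-significant first: 0x80D4.
Top bit is set, so as a signed 16-bit value this is 0x80D4 − 2^16 = -32556.

-32556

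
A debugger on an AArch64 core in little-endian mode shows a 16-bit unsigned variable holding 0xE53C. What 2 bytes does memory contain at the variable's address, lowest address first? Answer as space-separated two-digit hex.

Split into bytes (most-significant first): E5 3C.
Little-endian: lowest address holds the least-significant byte.
So at ascending addresses the bytes are 3C E5.

3C E5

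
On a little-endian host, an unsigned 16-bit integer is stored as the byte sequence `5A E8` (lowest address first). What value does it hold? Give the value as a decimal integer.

Little-endian stores the least-significant byte at the lowest address.
Reassemble most-significant byte first: E8 5A → 0xE85A.
0xE85A = 59482.

59482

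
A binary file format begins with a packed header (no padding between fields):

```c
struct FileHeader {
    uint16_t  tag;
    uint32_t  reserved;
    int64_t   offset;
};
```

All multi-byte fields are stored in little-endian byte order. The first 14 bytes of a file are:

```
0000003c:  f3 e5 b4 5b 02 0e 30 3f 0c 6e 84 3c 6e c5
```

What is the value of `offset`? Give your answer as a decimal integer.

-4220369261319930064

`offset` follows `tag` (2 B), `reserved` (4 B), so it starts at offset 2 + 4 = 6 and occupies 8 bytes.
Bytes at offsets 6..13: 30 3F 0C 6E 84 3C 6E C5.
Little-endian stores the least-significant byte at the lowest address.
Reassemble most-significant byte first: C5 6E 3C 84 6E 0C 3F 30 → 0xC56E3C846E0C3F30.
Top bit is set, so as a signed 64-bit value this is 0xC56E3C846E0C3F30 − 2^64 = -4220369261319930064.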